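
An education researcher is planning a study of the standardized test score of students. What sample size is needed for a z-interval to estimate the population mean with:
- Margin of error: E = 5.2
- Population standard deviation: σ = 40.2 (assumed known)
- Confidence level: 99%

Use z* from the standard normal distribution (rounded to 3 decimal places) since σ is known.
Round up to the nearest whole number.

Using z* since population σ is known (z-interval formula).

For 99% confidence, z* = 2.576 (from standard normal table)

Sample size formula for z-interval: n = (z*σ/E)²

n = (2.576 × 40.2 / 5.2)²
  = (19.914462)²
  = 396.5858

Round up to the nearest whole number: n = 397

397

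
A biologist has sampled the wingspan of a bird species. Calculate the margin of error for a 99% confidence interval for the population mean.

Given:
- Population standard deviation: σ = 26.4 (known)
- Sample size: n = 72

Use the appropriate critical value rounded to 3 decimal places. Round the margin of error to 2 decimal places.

The population standard deviation σ is known, so use the z-interval margin of error formula.

For 99% confidence, z* = 2.576 (from standard normal table)

Margin of error formula for z-interval: E = z* × σ/√n

E = 2.576 × 26.4/√72
  = 2.576 × 3.111270
  = 8.0146

Rounded to 2 decimal places:

8.01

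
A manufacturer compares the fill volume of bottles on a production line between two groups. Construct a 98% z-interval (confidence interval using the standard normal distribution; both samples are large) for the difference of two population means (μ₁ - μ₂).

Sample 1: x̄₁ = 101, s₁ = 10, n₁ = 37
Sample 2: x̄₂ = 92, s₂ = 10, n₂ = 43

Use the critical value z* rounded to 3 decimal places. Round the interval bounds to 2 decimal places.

Both samples are large (n₁ = 37 ≥ 30, n₂ = 43 ≥ 30), so a z-interval for the difference of means applies.

Point estimate: x̄₁ - x̄₂ = 101 - 92 = 9

Standard error: SE = √(s₁²/n₁ + s₂²/n₂)
= √(10²/37 + 10²/43)
= √(2.702703 + 2.325581)
= 2.242384

For 98% confidence, z* = 2.326 (from standard normal table)
Margin of error: E = z* × SE = 2.326 × 2.242384 = 5.2158

Z-interval: (x̄₁ - x̄₂) ± E = 9 ± 5.2158 = (3.7842, 14.2158)

Rounded to 2 decimal places:

(3.78, 14.22)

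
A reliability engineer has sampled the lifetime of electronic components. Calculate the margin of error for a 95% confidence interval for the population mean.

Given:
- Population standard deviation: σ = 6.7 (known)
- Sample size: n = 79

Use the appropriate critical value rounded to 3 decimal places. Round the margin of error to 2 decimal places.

The population standard deviation σ is known, so use the z-interval margin of error formula.

For 95% confidence, z* = 1.96 (from standard normal table)

Margin of error formula for z-interval: E = z* × σ/√n

E = 1.96 × 6.7/√79
  = 1.96 × 0.753809
  = 1.4775

Rounded to 2 decimal places:

1.48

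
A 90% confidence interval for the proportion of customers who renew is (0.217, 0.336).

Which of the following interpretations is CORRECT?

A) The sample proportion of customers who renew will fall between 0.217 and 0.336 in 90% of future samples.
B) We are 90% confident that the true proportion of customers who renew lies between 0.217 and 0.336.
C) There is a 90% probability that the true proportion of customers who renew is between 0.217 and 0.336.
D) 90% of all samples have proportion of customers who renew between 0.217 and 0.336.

A confidence interval represents our confidence in the procedure, not a probability statement about the parameter.

Key concept: If we repeated this sampling process many times and computed a 90% CI each time, about 90% of those intervals would contain the true population parameter.

For this specific interval (0.217, 0.336):
- Midpoint (point estimate): 0.2765
- Margin of error: 0.0595

The correct interpretation is the one stating confidence that the true parameter lies in the interval — option B.

B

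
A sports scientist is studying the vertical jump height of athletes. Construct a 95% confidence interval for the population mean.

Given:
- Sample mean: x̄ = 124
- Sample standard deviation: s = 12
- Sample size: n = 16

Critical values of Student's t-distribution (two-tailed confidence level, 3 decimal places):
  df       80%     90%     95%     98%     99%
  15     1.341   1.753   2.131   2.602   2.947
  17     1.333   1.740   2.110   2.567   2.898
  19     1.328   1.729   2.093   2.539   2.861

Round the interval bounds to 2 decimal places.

The population standard deviation σ is unknown (only the sample standard deviation s is given), so use a t-interval with df = n - 1 = 16 - 1 = 15.

For 95% confidence with df = 15, t* = 2.131 (from t-table)

Standard error: SE = s/√n = 12/√16 = 3.000000

Margin of error: E = t* × SE = 2.131 × 3.000000 = 6.3930

T-interval: x̄ ± E = 124 ± 6.3930 = (117.6070, 130.3930)

Rounded to 2 decimal places:

(117.61, 130.39)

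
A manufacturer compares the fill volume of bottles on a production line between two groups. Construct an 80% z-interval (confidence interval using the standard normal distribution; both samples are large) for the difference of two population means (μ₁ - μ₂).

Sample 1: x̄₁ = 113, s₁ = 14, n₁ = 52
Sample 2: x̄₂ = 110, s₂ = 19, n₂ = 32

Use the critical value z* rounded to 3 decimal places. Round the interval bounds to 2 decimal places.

Both samples are large (n₁ = 52 ≥ 30, n₂ = 32 ≥ 30), so a z-interval for the difference of means applies.

Point estimate: x̄₁ - x̄₂ = 113 - 110 = 3

Standard error: SE = √(s₁²/n₁ + s₂²/n₂)
= √(14²/52 + 19²/32)
= √(3.769231 + 11.281250)
= 3.879495

For 80% confidence, z* = 1.282 (from standard normal table)
Margin of error: E = z* × SE = 1.282 × 3.879495 = 4.9735

Z-interval: (x̄₁ - x̄₂) ± E = 3 ± 4.9735 = (-1.9735, 7.9735)

Rounded to 2 decimal places:

(-1.97, 7.97)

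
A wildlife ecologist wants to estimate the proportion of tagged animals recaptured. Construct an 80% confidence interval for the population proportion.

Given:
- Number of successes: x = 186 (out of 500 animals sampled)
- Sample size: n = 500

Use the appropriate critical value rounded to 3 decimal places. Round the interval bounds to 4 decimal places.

Sample proportion: p̂ = 186/500 = 0.372000

Check conditions for normal approximation:
  np̂ = 186 ≥ 10 ✓
  n(1-p̂) = 314 ≥ 10 ✓

The sample is large enough, so use a z-interval (normal approximation) for the proportion.

For 80% confidence, z* = 1.282 (from standard normal table)

Standard error: SE = √(p̂(1-p̂)/n) = √(0.372000×0.628000/500) = 0.02161555

Margin of error: E = z* × SE = 1.282 × 0.02161555 = 0.027711

Z-interval: p̂ ± E = 0.372000 ± 0.027711 = (0.344289, 0.399711)

Rounded to 4 decimal places:

(0.3443, 0.3997)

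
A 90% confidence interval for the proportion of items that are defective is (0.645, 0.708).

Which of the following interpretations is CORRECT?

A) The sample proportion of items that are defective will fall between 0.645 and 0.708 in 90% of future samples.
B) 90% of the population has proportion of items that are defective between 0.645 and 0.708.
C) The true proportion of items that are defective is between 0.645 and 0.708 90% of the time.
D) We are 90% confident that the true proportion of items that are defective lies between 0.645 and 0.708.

A confidence interval represents our confidence in the procedure, not a probability statement about the parameter.

Key concept: If we repeated this sampling process many times and computed a 90% CI each time, about 90% of those intervals would contain the true population parameter.

For this specific interval (0.645, 0.708):
- Midpoint (point estimate): 0.6765
- Margin of error: 0.0315

The correct interpretation is the one stating confidence that the true parameter lies in the interval — option D.

D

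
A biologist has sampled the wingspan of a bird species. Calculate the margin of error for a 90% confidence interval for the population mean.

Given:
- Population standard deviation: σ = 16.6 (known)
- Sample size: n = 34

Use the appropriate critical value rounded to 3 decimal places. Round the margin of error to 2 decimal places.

The population standard deviation σ is known, so use the z-interval margin of error formula.

For 90% confidence, z* = 1.645 (from standard normal table)

Margin of error formula for z-interval: E = z* × σ/√n

E = 1.645 × 16.6/√34
  = 1.645 × 2.846877
  = 4.6831

Rounded to 2 decimal places:

4.68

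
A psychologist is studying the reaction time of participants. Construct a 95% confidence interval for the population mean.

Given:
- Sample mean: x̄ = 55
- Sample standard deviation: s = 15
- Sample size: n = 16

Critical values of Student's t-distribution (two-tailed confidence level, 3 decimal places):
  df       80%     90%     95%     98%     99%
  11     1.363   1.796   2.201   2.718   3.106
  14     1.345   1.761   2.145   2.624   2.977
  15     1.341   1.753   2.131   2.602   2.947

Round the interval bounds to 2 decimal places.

The population standard deviation σ is unknown (only the sample standard deviation s is given), so use a t-interval with df = n - 1 = 16 - 1 = 15.

For 95% confidence with df = 15, t* = 2.131 (from t-table)

Standard error: SE = s/√n = 15/√16 = 3.750000

Margin of error: E = t* × SE = 2.131 × 3.750000 = 7.9912

T-interval: x̄ ± E = 55 ± 7.9912 = (47.0087, 62.9913)

Rounded to 2 decimal places:

(47.01, 62.99)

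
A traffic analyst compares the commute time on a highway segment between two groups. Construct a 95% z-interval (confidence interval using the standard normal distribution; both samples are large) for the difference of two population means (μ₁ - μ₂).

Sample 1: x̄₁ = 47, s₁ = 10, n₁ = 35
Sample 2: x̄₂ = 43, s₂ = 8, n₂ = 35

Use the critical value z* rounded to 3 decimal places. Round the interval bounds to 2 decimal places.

Both samples are large (n₁ = 35 ≥ 30, n₂ = 35 ≥ 30), so a z-interval for the difference of means applies.

Point estimate: x̄₁ - x̄₂ = 47 - 43 = 4

Standard error: SE = √(s₁²/n₁ + s₂²/n₂)
= √(10²/35 + 8²/35)
= √(2.857143 + 1.828571)
= 2.164651

For 95% confidence, z* = 1.96 (from standard normal table)
Margin of error: E = z* × SE = 1.96 × 2.164651 = 4.2427

Z-interval: (x̄₁ - x̄₂) ± E = 4 ± 4.2427 = (-0.2427, 8.2427)

Rounded to 2 decimal places:

(-0.24, 8.24)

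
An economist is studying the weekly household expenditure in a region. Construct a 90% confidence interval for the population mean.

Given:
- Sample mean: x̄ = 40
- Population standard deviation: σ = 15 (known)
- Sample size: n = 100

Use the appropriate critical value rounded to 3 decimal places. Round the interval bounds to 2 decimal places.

The population standard deviation σ is known, so use a z-interval (standard normal critical value).

For 90% confidence, z* = 1.645 (from standard normal table)

Standard error: SE = σ/√n = 15/√100 = 1.500000

Margin of error: E = z* × SE = 1.645 × 1.500000 = 2.4675

Z-interval: x̄ ± E = 40 ± 2.4675 = (37.5325, 42.4675)

Rounded to 2 decimal places:

(37.53, 42.47)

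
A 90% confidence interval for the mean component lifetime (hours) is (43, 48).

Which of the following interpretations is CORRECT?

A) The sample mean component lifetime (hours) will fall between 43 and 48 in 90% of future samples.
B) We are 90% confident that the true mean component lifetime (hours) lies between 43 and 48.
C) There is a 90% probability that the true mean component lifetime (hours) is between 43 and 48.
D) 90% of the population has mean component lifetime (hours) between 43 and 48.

A confidence interval represents our confidence in the procedure, not a probability statement about the parameter.

Key concept: If we repeated this sampling process many times and computed a 90% CI each time, about 90% of those intervals would contain the true population parameter.

For this specific interval (43, 48):
- Midpoint (point estimate): 45.5
- Margin of error: 2.5

The correct interpretation is the one stating confidence that the true parameter lies in the interval — option B.

B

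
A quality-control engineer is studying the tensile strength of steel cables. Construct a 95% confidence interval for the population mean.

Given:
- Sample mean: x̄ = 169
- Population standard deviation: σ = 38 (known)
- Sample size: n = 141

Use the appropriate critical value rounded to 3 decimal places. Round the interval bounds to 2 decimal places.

The population standard deviation σ is known, so use a z-interval (standard normal critical value).

For 95% confidence, z* = 1.96 (from standard normal table)

Standard error: SE = σ/√n = 38/√141 = 3.200177

Margin of error: E = z* × SE = 1.96 × 3.200177 = 6.2723

Z-interval: x̄ ± E = 169 ± 6.2723 = (162.7277, 175.2723)

Rounded to 2 decimal places:

(162.73, 175.27)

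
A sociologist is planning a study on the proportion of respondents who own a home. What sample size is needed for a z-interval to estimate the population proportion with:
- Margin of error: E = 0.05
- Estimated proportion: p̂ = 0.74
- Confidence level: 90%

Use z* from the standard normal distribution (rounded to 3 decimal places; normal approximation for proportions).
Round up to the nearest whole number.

Using z* for proportion z-interval (normal approximation).

For 90% confidence, z* = 1.645 (from standard normal table)

Sample size formula for proportion z-interval: n = z*²p̂(1-p̂)/E²

n = 1.645² × 0.74 × 0.26 / 0.05²
  = 2.706025 × 0.1924 / 0.0025
  = 208.2557

Round up to the nearest whole number: n = 209

209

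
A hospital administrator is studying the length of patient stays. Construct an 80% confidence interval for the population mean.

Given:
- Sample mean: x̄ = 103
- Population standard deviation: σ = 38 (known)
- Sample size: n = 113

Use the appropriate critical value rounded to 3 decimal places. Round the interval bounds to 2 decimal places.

The population standard deviation σ is known, so use a z-interval (standard normal critical value).

For 80% confidence, z* = 1.282 (from standard normal table)

Standard error: SE = σ/√n = 38/√113 = 3.574739

Margin of error: E = z* × SE = 1.282 × 3.574739 = 4.5828

Z-interval: x̄ ± E = 103 ± 4.5828 = (98.4172, 107.5828)

Rounded to 2 decimal places:

(98.42, 107.58)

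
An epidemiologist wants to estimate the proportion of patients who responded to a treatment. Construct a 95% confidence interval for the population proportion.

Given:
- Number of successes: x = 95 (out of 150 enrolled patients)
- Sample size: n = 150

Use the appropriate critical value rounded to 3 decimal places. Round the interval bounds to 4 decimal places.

Sample proportion: p̂ = 95/150 = 0.633333

Check conditions for normal approximation:
  np̂ = 95 ≥ 10 ✓
  n(1-p̂) = 55 ≥ 10 ✓

The sample is large enough, so use a z-interval (normal approximation) for the proportion.

For 95% confidence, z* = 1.96 (from standard normal table)

Standard error: SE = √(p̂(1-p̂)/n) = √(0.633333×0.366667/150) = 0.03934651

Margin of error: E = z* × SE = 1.96 × 0.03934651 = 0.077119

Z-interval: p̂ ± E = 0.633333 ± 0.077119 = (0.556214, 0.710453)

Rounded to 4 decimal places:

(0.5562, 0.7105)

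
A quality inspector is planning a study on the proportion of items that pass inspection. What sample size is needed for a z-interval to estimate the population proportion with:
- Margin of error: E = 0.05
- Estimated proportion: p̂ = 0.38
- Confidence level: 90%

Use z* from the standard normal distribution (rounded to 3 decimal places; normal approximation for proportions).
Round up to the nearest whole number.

Using z* for proportion z-interval (normal approximation).

For 90% confidence, z* = 1.645 (from standard normal table)

Sample size formula for proportion z-interval: n = z*²p̂(1-p̂)/E²

n = 1.645² × 0.38 × 0.62 / 0.05²
  = 2.706025 × 0.2356 / 0.0025
  = 255.0158

Round up to the nearest whole number: n = 256

256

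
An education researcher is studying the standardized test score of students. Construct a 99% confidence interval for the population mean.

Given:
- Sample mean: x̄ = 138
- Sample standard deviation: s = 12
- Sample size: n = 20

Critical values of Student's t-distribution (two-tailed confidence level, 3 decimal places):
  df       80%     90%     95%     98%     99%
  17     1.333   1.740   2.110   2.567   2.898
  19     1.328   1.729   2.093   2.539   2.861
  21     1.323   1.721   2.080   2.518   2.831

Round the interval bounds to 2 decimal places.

The population standard deviation σ is unknown (only the sample standard deviation s is given), so use a t-interval with df = n - 1 = 20 - 1 = 19.

For 99% confidence with df = 19, t* = 2.861 (from t-table)

Standard error: SE = s/√n = 12/√20 = 2.683282

Margin of error: E = t* × SE = 2.861 × 2.683282 = 7.6769

T-interval: x̄ ± E = 138 ± 7.6769 = (130.3231, 145.6769)

Rounded to 2 decimal places:

(130.32, 145.68)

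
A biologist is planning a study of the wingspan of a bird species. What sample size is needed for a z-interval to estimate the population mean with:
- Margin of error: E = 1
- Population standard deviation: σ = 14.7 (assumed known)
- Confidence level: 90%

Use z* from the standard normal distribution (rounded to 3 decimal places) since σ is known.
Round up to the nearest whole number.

Using z* since population σ is known (z-interval formula).

For 90% confidence, z* = 1.645 (from standard normal table)

Sample size formula for z-interval: n = (z*σ/E)²

n = (1.645 × 14.7 / 1)²
  = (24.181500)²
  = 584.7449

Round up to the nearest whole number: n = 585

585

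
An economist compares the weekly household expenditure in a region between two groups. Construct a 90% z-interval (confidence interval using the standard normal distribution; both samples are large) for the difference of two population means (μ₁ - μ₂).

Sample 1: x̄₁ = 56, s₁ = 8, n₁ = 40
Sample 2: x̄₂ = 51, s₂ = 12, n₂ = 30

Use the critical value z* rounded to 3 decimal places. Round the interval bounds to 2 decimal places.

Both samples are large (n₁ = 40 ≥ 30, n₂ = 30 ≥ 30), so a z-interval for the difference of means applies.

Point estimate: x̄₁ - x̄₂ = 56 - 51 = 5

Standard error: SE = √(s₁²/n₁ + s₂²/n₂)
= √(8²/40 + 12²/30)
= √(1.600000 + 4.800000)
= 2.529822

For 90% confidence, z* = 1.645 (from standard normal table)
Margin of error: E = z* × SE = 1.645 × 2.529822 = 4.1616

Z-interval: (x̄₁ - x̄₂) ± E = 5 ± 4.1616 = (0.8384, 9.1616)

Rounded to 2 decimal places:

(0.84, 9.16)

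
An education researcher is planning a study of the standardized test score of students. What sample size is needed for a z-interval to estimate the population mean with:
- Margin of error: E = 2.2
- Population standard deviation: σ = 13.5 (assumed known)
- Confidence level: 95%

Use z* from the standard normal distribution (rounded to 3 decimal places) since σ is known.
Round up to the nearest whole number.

Using z* since population σ is known (z-interval formula).

For 95% confidence, z* = 1.96 (from standard normal table)

Sample size formula for z-interval: n = (z*σ/E)²

n = (1.96 × 13.5 / 2.2)²
  = (12.027273)²
  = 144.6553

Round up to the nearest whole number: n = 145

145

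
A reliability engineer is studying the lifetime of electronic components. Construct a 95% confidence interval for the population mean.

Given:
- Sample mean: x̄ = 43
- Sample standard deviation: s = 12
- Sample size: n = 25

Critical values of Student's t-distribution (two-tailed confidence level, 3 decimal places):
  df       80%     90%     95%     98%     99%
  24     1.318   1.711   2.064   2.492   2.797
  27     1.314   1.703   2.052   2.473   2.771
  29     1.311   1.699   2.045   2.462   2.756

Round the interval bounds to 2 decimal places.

The population standard deviation σ is unknown (only the sample standard deviation s is given), so use a t-interval with df = n - 1 = 25 - 1 = 24.

For 95% confidence with df = 24, t* = 2.064 (from t-table)

Standard error: SE = s/√n = 12/√25 = 2.400000

Margin of error: E = t* × SE = 2.064 × 2.400000 = 4.9536

T-interval: x̄ ± E = 43 ± 4.9536 = (38.0464, 47.9536)

Rounded to 2 decimal places:

(38.05, 47.95)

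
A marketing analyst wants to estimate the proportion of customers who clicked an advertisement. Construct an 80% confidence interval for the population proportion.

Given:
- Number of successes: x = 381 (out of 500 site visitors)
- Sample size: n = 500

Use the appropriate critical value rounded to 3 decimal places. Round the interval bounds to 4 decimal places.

Sample proportion: p̂ = 381/500 = 0.762000

Check conditions for normal approximation:
  np̂ = 381 ≥ 10 ✓
  n(1-p̂) = 119 ≥ 10 ✓

The sample is large enough, so use a z-interval (normal approximation) for the proportion.

For 80% confidence, z* = 1.282 (from standard normal table)

Standard error: SE = √(p̂(1-p̂)/n) = √(0.762000×0.238000/500) = 0.01904500

Margin of error: E = z* × SE = 1.282 × 0.01904500 = 0.024416

Z-interval: p̂ ± E = 0.762000 ± 0.024416 = (0.737584, 0.786416)

Rounded to 4 decimal places:

(0.7376, 0.7864)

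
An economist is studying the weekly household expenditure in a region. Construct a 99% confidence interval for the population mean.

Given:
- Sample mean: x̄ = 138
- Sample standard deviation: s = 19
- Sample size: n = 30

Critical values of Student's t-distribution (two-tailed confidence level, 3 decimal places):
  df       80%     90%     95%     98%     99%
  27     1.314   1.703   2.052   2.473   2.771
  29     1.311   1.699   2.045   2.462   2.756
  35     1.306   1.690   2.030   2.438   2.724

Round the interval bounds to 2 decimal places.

The population standard deviation σ is unknown (only the sample standard deviation s is given), so use a t-interval with df = n - 1 = 30 - 1 = 29.

For 99% confidence with df = 29, t* = 2.756 (from t-table)

Standard error: SE = s/√n = 19/√30 = 3.468910

Margin of error: E = t* × SE = 2.756 × 3.468910 = 9.5603

T-interval: x̄ ± E = 138 ± 9.5603 = (128.4397, 147.5603)

Rounded to 2 decimal places:

(128.44, 147.56)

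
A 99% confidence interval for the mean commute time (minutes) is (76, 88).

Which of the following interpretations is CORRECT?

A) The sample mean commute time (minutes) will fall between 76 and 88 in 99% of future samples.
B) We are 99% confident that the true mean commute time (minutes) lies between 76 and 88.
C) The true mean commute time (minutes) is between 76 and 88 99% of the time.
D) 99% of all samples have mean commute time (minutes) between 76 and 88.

A confidence interval represents our confidence in the procedure, not a probability statement about the parameter.

Key concept: If we repeated this sampling process many times and computed a 99% CI each time, about 99% of those intervals would contain the true population parameter.

For this specific interval (76, 88):
- Midpoint (point estimate): 82
- Margin of error: 6

The correct interpretation is the one stating confidence that the true parameter lies in the interval — option B.

B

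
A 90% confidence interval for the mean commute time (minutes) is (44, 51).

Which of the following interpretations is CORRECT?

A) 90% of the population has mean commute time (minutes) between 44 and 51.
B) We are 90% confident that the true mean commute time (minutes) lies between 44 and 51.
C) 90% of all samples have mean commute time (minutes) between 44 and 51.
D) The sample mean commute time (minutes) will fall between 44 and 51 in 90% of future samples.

A confidence interval represents our confidence in the procedure, not a probability statement about the parameter.

Key concept: If we repeated this sampling process many times and computed a 90% CI each time, about 90% of those intervals would contain the true population parameter.

For this specific interval (44, 51):
- Midpoint (point estimate): 47.5
- Margin of error: 3.5

The correct interpretation is the one stating confidence that the true parameter lies in the interval — option B.

B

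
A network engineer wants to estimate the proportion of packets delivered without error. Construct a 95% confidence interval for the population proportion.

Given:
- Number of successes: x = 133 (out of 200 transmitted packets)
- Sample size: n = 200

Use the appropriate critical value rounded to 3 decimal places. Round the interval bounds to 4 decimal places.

Sample proportion: p̂ = 133/200 = 0.665000

Check conditions for normal approximation:
  np̂ = 133 ≥ 10 ✓
  n(1-p̂) = 67 ≥ 10 ✓

The sample is large enough, so use a z-interval (normal approximation) for the proportion.

For 95% confidence, z* = 1.96 (from standard normal table)

Standard error: SE = √(p̂(1-p̂)/n) = √(0.665000×0.335000/200) = 0.03337477

Margin of error: E = z* × SE = 1.96 × 0.03337477 = 0.065415

Z-interval: p̂ ± E = 0.665000 ± 0.065415 = (0.599585, 0.730415)

Rounded to 4 decimal places:

(0.5996, 0.7304)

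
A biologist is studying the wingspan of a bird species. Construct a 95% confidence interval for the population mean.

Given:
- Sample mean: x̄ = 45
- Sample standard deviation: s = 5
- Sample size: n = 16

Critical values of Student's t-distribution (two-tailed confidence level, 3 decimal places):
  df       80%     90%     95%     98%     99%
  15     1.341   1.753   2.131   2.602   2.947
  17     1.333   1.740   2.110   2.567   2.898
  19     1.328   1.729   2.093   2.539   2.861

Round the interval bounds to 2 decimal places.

The population standard deviation σ is unknown (only the sample standard deviation s is given), so use a t-interval with df = n - 1 = 16 - 1 = 15.

For 95% confidence with df = 15, t* = 2.131 (from t-table)

Standard error: SE = s/√n = 5/√16 = 1.250000

Margin of error: E = t* × SE = 2.131 × 1.250000 = 2.6637

T-interval: x̄ ± E = 45 ± 2.6637 = (42.3362, 47.6638)

Rounded to 2 decimal places:

(42.34, 47.66)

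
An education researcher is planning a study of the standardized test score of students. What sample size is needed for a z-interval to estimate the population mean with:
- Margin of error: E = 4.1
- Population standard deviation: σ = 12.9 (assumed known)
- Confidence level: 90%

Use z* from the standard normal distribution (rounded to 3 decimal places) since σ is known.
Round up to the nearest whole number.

Using z* since population σ is known (z-interval formula).

For 90% confidence, z* = 1.645 (from standard normal table)

Sample size formula for z-interval: n = (z*σ/E)²

n = (1.645 × 12.9 / 4.1)²
  = (5.175732)²
  = 26.7882

Round up to the nearest whole number: n = 27

27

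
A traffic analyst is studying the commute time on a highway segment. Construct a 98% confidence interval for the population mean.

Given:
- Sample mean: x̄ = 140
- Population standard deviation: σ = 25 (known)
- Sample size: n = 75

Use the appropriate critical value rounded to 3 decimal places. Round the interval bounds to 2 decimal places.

The population standard deviation σ is known, so use a z-interval (standard normal critical value).

For 98% confidence, z* = 2.326 (from standard normal table)

Standard error: SE = σ/√n = 25/√75 = 2.886751

Margin of error: E = z* × SE = 2.326 × 2.886751 = 6.7146

Z-interval: x̄ ± E = 140 ± 6.7146 = (133.2854, 146.7146)

Rounded to 2 decimal places:

(133.29, 146.71)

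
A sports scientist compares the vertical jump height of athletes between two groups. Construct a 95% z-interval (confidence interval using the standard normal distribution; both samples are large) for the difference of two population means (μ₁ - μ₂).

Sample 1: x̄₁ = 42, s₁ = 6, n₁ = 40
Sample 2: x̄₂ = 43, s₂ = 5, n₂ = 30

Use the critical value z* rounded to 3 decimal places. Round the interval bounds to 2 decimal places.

Both samples are large (n₁ = 40 ≥ 30, n₂ = 30 ≥ 30), so a z-interval for the difference of means applies.

Point estimate: x̄₁ - x̄₂ = 42 - 43 = -1

Standard error: SE = √(s₁²/n₁ + s₂²/n₂)
= √(6²/40 + 5²/30)
= √(0.900000 + 0.833333)
= 1.316561

For 95% confidence, z* = 1.96 (from standard normal table)
Margin of error: E = z* × SE = 1.96 × 1.316561 = 2.5805

Z-interval: (x̄₁ - x̄₂) ± E = -1 ± 2.5805 = (-3.5805, 1.5805)

Rounded to 2 decimal places:

(-3.58, 1.58)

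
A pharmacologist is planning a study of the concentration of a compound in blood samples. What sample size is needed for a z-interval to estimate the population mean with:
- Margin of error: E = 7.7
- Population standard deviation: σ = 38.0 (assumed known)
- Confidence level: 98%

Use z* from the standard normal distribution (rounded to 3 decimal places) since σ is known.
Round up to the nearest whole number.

Using z* since population σ is known (z-interval formula).

For 98% confidence, z* = 2.326 (from standard normal table)

Sample size formula for z-interval: n = (z*σ/E)²

n = (2.326 × 38.0 / 7.7)²
  = (11.478961)²
  = 131.7665

Round up to the nearest whole number: n = 132

132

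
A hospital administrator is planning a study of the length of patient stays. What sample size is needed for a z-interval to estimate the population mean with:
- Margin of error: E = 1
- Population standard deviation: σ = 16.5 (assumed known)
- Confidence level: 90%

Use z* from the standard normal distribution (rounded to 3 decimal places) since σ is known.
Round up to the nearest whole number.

Using z* since population σ is known (z-interval formula).

For 90% confidence, z* = 1.645 (from standard normal table)

Sample size formula for z-interval: n = (z*σ/E)²

n = (1.645 × 16.5 / 1)²
  = (27.142500)²
  = 736.7153

Round up to the nearest whole number: n = 737

737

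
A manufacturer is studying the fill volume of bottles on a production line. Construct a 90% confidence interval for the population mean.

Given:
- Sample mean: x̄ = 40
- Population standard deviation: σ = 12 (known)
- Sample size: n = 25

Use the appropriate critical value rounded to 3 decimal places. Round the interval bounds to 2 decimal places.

The population standard deviation σ is known, so use a z-interval (standard normal critical value).

For 90% confidence, z* = 1.645 (from standard normal table)

Standard error: SE = σ/√n = 12/√25 = 2.400000

Margin of error: E = z* × SE = 1.645 × 2.400000 = 3.9480

Z-interval: x̄ ± E = 40 ± 3.9480 = (36.0520, 43.9480)

Rounded to 2 decimal places:

(36.05, 43.95)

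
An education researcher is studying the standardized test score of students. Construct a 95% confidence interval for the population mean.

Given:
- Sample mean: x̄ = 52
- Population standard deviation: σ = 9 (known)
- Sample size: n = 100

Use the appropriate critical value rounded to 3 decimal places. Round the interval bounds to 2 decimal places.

The population standard deviation σ is known, so use a z-interval (standard normal critical value).

For 95% confidence, z* = 1.96 (from standard normal table)

Standard error: SE = σ/√n = 9/√100 = 0.900000

Margin of error: E = z* × SE = 1.96 × 0.900000 = 1.7640

Z-interval: x̄ ± E = 52 ± 1.7640 = (50.2360, 53.7640)

Rounded to 2 decimal places:

(50.24, 53.76)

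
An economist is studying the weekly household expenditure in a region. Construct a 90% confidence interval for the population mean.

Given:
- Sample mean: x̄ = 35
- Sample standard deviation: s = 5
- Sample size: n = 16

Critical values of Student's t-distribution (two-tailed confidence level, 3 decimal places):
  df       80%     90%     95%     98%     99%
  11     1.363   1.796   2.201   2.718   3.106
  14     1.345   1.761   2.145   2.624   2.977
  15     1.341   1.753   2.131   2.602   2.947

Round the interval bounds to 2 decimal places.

The population standard deviation σ is unknown (only the sample standard deviation s is given), so use a t-interval with df = n - 1 = 16 - 1 = 15.

For 90% confidence with df = 15, t* = 1.753 (from t-table)

Standard error: SE = s/√n = 5/√16 = 1.250000

Margin of error: E = t* × SE = 1.753 × 1.250000 = 2.1912

T-interval: x̄ ± E = 35 ± 2.1912 = (32.8088, 37.1912)

Rounded to 2 decimal places:

(32.81, 37.19)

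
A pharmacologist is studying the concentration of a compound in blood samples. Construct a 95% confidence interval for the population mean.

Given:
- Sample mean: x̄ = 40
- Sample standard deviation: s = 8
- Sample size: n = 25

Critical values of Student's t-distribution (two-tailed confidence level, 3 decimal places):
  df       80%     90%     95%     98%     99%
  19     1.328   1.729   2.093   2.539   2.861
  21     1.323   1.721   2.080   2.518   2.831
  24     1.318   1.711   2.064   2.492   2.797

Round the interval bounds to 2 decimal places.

The population standard deviation σ is unknown (only the sample standard deviation s is given), so use a t-interval with df = n - 1 = 25 - 1 = 24.

For 95% confidence with df = 24, t* = 2.064 (from t-table)

Standard error: SE = s/√n = 8/√25 = 1.600000

Margin of error: E = t* × SE = 2.064 × 1.600000 = 3.3024

T-interval: x̄ ± E = 40 ± 3.3024 = (36.6976, 43.3024)

Rounded to 2 decimal places:

(36.70, 43.30)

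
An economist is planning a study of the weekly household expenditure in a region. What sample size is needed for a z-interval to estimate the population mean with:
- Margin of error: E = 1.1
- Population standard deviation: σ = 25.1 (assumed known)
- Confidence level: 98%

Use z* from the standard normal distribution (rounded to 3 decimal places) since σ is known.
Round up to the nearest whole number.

Using z* since population σ is known (z-interval formula).

For 98% confidence, z* = 2.326 (from standard normal table)

Sample size formula for z-interval: n = (z*σ/E)²

n = (2.326 × 25.1 / 1.1)²
  = (53.075091)²
  = 2816.9653

Round up to the nearest whole number: n = 2817

2817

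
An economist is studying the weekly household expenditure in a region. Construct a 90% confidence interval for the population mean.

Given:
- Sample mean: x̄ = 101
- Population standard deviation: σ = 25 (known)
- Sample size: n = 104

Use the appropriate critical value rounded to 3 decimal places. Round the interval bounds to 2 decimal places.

The population standard deviation σ is known, so use a z-interval (standard normal critical value).

For 90% confidence, z* = 1.645 (from standard normal table)

Standard error: SE = σ/√n = 25/√104 = 2.451452

Margin of error: E = z* × SE = 1.645 × 2.451452 = 4.0326

Z-interval: x̄ ± E = 101 ± 4.0326 = (96.9674, 105.0326)

Rounded to 2 decimal places:

(96.97, 105.03)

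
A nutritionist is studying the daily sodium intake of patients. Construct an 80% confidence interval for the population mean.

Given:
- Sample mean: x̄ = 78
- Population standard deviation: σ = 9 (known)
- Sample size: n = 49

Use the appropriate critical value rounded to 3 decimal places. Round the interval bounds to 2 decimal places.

The population standard deviation σ is known, so use a z-interval (standard normal critical value).

For 80% confidence, z* = 1.282 (from standard normal table)

Standard error: SE = σ/√n = 9/√49 = 1.285714

Margin of error: E = z* × SE = 1.282 × 1.285714 = 1.6483

Z-interval: x̄ ± E = 78 ± 1.6483 = (76.3517, 79.6483)

Rounded to 2 decimal places:

(76.35, 79.65)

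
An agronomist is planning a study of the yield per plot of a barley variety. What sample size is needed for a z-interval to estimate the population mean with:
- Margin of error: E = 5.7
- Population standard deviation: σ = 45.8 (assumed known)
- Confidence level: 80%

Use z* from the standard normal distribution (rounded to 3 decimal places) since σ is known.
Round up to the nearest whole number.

Using z* since population σ is known (z-interval formula).

For 80% confidence, z* = 1.282 (from standard normal table)

Sample size formula for z-interval: n = (z*σ/E)²

n = (1.282 × 45.8 / 5.7)²
  = (10.300982)²
  = 106.1102

Round up to the nearest whole number: n = 107

107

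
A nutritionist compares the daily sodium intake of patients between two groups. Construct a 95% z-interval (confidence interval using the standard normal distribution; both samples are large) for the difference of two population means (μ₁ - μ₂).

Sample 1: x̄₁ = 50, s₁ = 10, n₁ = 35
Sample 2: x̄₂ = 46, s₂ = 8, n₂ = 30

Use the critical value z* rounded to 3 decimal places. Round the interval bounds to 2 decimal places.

Both samples are large (n₁ = 35 ≥ 30, n₂ = 30 ≥ 30), so a z-interval for the difference of means applies.

Point estimate: x̄₁ - x̄₂ = 50 - 46 = 4

Standard error: SE = √(s₁²/n₁ + s₂²/n₂)
= √(10²/35 + 8²/30)
= √(2.857143 + 2.133333)
= 2.233937

For 95% confidence, z* = 1.96 (from standard normal table)
Margin of error: E = z* × SE = 1.96 × 2.233937 = 4.3785

Z-interval: (x̄₁ - x̄₂) ± E = 4 ± 4.3785 = (-0.3785, 8.3785)

Rounded to 2 decimal places:

(-0.38, 8.38)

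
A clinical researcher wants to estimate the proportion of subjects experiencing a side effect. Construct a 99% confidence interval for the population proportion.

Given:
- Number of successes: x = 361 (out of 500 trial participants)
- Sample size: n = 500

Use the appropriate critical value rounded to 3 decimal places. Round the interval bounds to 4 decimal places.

Sample proportion: p̂ = 361/500 = 0.722000

Check conditions for normal approximation:
  np̂ = 361 ≥ 10 ✓
  n(1-p̂) = 139 ≥ 10 ✓

The sample is large enough, so use a z-interval (normal approximation) for the proportion.

For 99% confidence, z* = 2.576 (from standard normal table)

Standard error: SE = √(p̂(1-p̂)/n) = √(0.722000×0.278000/500) = 0.02003577

Margin of error: E = z* × SE = 2.576 × 0.02003577 = 0.051612

Z-interval: p̂ ± E = 0.722000 ± 0.051612 = (0.670388, 0.773612)

Rounded to 4 decimal places:

(0.6704, 0.7736)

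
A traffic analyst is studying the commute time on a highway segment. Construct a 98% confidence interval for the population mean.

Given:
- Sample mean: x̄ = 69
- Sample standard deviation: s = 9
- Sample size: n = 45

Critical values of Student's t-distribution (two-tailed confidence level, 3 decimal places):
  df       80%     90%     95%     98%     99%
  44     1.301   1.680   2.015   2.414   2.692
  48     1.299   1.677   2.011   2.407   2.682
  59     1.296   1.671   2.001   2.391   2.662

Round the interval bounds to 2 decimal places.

The population standard deviation σ is unknown (only the sample standard deviation s is given), so use a t-interval with df = n - 1 = 45 - 1 = 44.

For 98% confidence with df = 44, t* = 2.414 (from t-table)

Standard error: SE = s/√n = 9/√45 = 1.341641

Margin of error: E = t* × SE = 2.414 × 1.341641 = 3.2387

T-interval: x̄ ± E = 69 ± 3.2387 = (65.7613, 72.2387)

Rounded to 2 decimal places:

(65.76, 72.24)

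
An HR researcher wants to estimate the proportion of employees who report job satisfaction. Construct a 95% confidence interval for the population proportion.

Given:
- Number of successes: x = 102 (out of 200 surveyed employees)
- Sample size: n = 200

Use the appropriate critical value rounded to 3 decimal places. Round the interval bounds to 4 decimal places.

Sample proportion: p̂ = 102/200 = 0.510000

Check conditions for normal approximation:
  np̂ = 102 ≥ 10 ✓
  n(1-p̂) = 98 ≥ 10 ✓

The sample is large enough, so use a z-interval (normal approximation) for the proportion.

For 95% confidence, z* = 1.96 (from standard normal table)

Standard error: SE = √(p̂(1-p̂)/n) = √(0.510000×0.490000/200) = 0.03534827

Margin of error: E = z* × SE = 1.96 × 0.03534827 = 0.069283

Z-interval: p̂ ± E = 0.510000 ± 0.069283 = (0.440717, 0.579283)

Rounded to 4 decimal places:

(0.4407, 0.5793)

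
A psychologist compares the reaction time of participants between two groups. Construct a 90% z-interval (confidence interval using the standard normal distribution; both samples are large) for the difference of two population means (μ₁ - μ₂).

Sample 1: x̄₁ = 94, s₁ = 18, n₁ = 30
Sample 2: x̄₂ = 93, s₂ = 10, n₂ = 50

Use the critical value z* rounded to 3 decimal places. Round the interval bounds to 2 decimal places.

Both samples are large (n₁ = 30 ≥ 30, n₂ = 50 ≥ 30), so a z-interval for the difference of means applies.

Point estimate: x̄₁ - x̄₂ = 94 - 93 = 1

Standard error: SE = √(s₁²/n₁ + s₂²/n₂)
= √(18²/30 + 10²/50)
= √(10.800000 + 2.000000)
= 3.577709

For 90% confidence, z* = 1.645 (from standard normal table)
Margin of error: E = z* × SE = 1.645 × 3.577709 = 5.8853

Z-interval: (x̄₁ - x̄₂) ± E = 1 ± 5.8853 = (-4.8853, 6.8853)

Rounded to 2 decimal places:

(-4.89, 6.89)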